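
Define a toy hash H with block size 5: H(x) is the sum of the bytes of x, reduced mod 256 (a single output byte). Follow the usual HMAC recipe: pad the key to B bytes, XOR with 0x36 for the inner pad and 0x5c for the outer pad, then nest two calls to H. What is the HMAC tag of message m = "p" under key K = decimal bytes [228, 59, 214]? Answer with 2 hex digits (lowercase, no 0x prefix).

fc

Key decimal bytes [228, 59, 214] = e4 3b d6 is 3 bytes ≤ B = 5; zero-pad to 5 bytes: K' = e4 3b d6 00 00.
K' ⊕ ipad = d2 0d e0 36 36.  K' ⊕ opad = b8 67 8a 5c 5c.
Inner input = (K'⊕ipad) ∥ m = d2 0d e0 36 36 ∥ 70.
Inner hash: sum = 210+13+224+54+54+112 = 667; mod 256 = 155 → 9b.
Outer input = (K'⊕opad) ∥ inner = b8 67 8a 5c 5c ∥ 9b.
Outer hash (tag): sum = 184+103+138+92+92+155 = 764; mod 256 = 252 → fc.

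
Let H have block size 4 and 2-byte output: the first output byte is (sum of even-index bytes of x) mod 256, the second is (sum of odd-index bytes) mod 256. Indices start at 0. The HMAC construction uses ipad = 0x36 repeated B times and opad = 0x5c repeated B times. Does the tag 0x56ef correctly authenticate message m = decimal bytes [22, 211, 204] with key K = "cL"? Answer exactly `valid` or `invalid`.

invalid

Key "cL" = 63 4c is 2 bytes ≤ B = 4; zero-pad to 4 bytes: K' = 63 4c 00 00.
K' ⊕ ipad = 55 7a 36 36; K' ⊕ opad = 3f 10 5c 5c.
Inner hash: even-index sum = 365 mod 256 = 109; odd-index sum = 387 mod 256 = 131 → 6d 83.
Outer hash (recomputed tag): even-index sum = 264 mod 256 = 8; odd-index sum = 239 mod 256 = 239 → 08 ef.
Recomputed tag = 08ef; claimed = 56ef → mismatch.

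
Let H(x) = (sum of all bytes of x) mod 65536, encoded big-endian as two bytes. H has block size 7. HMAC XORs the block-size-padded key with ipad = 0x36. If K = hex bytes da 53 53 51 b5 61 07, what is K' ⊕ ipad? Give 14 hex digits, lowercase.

ec656567835731

Key hex bytes da 53 53 51 b5 61 07 is exactly B = 7 bytes: K' = da 53 53 51 b5 61 07.
XOR each byte with 0x36: da⊕36=ec, 53⊕36=65, 53⊕36=65, 51⊕36=67, b5⊕36=83, 61⊕36=57, 07⊕36=31.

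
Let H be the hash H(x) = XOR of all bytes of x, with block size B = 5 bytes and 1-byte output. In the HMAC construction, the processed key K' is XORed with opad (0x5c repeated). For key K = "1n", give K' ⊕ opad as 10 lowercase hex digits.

Key "1n" = 31 6e is 2 bytes ≤ B = 5; zero-pad to 5 bytes: K' = 31 6e 00 00 00.
XOR each byte with 0x5c: 31⊕5c=6d, 6e⊕5c=32, 00⊕5c=5c, 00⊕5c=5c, 00⊕5c=5c.

6d325c5c5c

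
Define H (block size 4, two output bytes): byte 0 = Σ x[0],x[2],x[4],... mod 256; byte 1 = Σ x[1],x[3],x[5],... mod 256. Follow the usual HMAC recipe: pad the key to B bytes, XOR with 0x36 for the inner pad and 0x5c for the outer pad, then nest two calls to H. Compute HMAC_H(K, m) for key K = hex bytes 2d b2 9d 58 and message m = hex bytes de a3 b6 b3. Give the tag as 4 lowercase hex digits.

Key hex bytes 2d b2 9d 58 is exactly B = 4 bytes: K' = 2d b2 9d 58.
K' ⊕ ipad = 1b 84 ab 6e.  K' ⊕ opad = 71 ee c1 04.
Inner input = (K'⊕ipad) ∥ m = 1b 84 ab 6e ∥ de a3 b6 b3.
Inner hash: even-index sum = 602 mod 256 = 90; odd-index sum = 584 mod 256 = 72 → 5a 48.
Outer input = (K'⊕opad) ∥ inner = 71 ee c1 04 ∥ 5a 48.
Outer hash (tag): even-index sum = 396 mod 256 = 140; odd-index sum = 314 mod 256 = 58 → 8c 3a.

8c3a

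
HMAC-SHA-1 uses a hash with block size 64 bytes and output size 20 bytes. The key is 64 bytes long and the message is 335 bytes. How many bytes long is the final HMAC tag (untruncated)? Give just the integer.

20

The tag is one SHA-1 digest: 20 bytes.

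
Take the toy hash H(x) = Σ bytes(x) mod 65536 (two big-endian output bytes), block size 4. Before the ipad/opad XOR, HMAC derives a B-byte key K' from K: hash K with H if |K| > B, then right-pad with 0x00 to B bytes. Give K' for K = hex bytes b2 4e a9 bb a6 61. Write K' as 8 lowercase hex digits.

|K| = 6 > B = 4, so first hash the key.
H(K): sum = 178+78+169+187+166+97 = 875 → 03 6b.
Zero-pad H(K) = 03 6b to 4 bytes: K' = 03 6b 00 00.

036b0000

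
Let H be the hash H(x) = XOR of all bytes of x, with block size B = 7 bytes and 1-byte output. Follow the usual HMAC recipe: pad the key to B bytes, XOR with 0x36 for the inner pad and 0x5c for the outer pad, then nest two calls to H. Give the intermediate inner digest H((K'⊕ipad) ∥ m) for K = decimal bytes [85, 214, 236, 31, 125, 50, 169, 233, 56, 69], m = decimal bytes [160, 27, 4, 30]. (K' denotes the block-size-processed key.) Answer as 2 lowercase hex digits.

95

Key decimal bytes [85, 214, 236, 31, 125, 50, 169, 233, 56, 69] = 55 d6 ec 1f 7d 32 a9 e9 38 45 is 10 bytes > B = 7, so hash it first: H(key) = 02, then zero-pad to 7 bytes: K' = 02 00 00 00 00 00 00.
K' ⊕ ipad = 34 36 36 36 36 36 36.
Inner input = 34 36 36 36 36 36 36 ∥ a0 1b 04 1e.
Inner hash: XOR 34⊕36⊕36⊕36⊕36⊕36⊕36⊕a0⊕1b⊕04⊕1e = 95.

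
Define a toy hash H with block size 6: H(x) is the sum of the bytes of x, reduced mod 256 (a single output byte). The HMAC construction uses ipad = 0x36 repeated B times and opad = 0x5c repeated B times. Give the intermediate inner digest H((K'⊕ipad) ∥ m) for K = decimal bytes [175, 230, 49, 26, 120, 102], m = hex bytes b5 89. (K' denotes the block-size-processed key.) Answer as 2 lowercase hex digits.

78

Key decimal bytes [175, 230, 49, 26, 120, 102] = af e6 31 1a 78 66 is exactly B = 6 bytes: K' = af e6 31 1a 78 66.
K' ⊕ ipad = 99 d0 07 2c 4e 50.
Inner input = 99 d0 07 2c 4e 50 ∥ b5 89.
Inner hash: sum = 153+208+7+44+78+80+181+137 = 888; mod 256 = 120 → 78.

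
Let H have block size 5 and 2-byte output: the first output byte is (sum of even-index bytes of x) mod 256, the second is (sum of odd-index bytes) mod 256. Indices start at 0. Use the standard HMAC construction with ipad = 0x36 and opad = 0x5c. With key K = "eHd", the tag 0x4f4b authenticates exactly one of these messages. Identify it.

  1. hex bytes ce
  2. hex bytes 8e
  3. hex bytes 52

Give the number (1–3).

Key "eHd" = 65 48 64 is 3 bytes ≤ B = 5; zero-pad to 5 bytes: K' = 65 48 64 00 00.
K' ⊕ ipad = 53 7e 52 36 36; K' ⊕ opad = 39 14 38 5c 5c.
m1: inner = H(53 7e 52 36 36 ce) = db 82; tag = H(39 14 38 5c 5c db 82) = 4f4b ← matches
m2: inner = H(53 7e 52 36 36 8e) = db 42; tag = H(39 14 38 5c 5c db 42) = 0f4b
m3: inner = H(53 7e 52 36 36 52) = db 06; tag = H(39 14 38 5c 5c db 06) = d34b

1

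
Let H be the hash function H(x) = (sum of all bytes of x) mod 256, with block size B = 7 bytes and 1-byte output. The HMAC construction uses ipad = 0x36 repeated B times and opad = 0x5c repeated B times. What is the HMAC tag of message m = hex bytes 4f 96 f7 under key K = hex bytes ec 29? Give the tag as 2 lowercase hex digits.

Key hex bytes ec 29 is 2 bytes ≤ B = 7; zero-pad to 7 bytes: K' = ec 29 00 00 00 00 00.
K' ⊕ ipad = da 1f 36 36 36 36 36.  K' ⊕ opad = b0 75 5c 5c 5c 5c 5c.
Inner input = (K'⊕ipad) ∥ m = da 1f 36 36 36 36 36 ∥ 4f 96 f7.
Inner hash: sum = 218+31+54+54+54+54+54+79+150+247 = 995; mod 256 = 227 → e3.
Outer input = (K'⊕opad) ∥ inner = b0 75 5c 5c 5c 5c 5c ∥ e3.
Outer hash (tag): sum = 176+117+92+92+92+92+92+227 = 980; mod 256 = 212 → d4.

d4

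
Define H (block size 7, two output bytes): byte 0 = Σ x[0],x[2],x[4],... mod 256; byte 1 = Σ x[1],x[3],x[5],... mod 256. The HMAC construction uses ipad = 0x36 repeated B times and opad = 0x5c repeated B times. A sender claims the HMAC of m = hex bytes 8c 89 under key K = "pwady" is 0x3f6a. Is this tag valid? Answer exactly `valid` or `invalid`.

valid

Key "pwady" = 70 77 61 64 79 is 5 bytes ≤ B = 7; zero-pad to 7 bytes: K' = 70 77 61 64 79 00 00.
K' ⊕ ipad = 46 41 57 52 4f 36 36; K' ⊕ opad = 2c 2b 3d 38 25 5c 5c.
Inner hash: even-index sum = 427 mod 256 = 171; odd-index sum = 341 mod 256 = 85 → ab 55.
Outer hash (recomputed tag): even-index sum = 319 mod 256 = 63; odd-index sum = 362 mod 256 = 106 → 3f 6a.
Recomputed tag = 3f6a; claimed = 3f6a → match.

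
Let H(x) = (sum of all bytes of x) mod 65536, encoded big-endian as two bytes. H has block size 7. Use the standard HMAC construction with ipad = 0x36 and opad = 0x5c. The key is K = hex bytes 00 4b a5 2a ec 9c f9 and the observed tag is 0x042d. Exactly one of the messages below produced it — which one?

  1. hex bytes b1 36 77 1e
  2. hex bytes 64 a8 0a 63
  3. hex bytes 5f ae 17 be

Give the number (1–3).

1

Key hex bytes 00 4b a5 2a ec 9c f9 is exactly B = 7 bytes: K' = 00 4b a5 2a ec 9c f9.
K' ⊕ ipad = 36 7d 93 1c da aa cf; K' ⊕ opad = 5c 17 f9 76 b0 c0 a5.
m1: inner = H(36 7d 93 1c da aa cf b1 36 77 1e) = 05 31; tag = H(5c 17 f9 76 b0 c0 a5 05 31) = 042d ← matches
m2: inner = H(36 7d 93 1c da aa cf 64 a8 0a 63) = 05 2e; tag = H(5c 17 f9 76 b0 c0 a5 05 2e) = 042a
m3: inner = H(36 7d 93 1c da aa cf 5f ae 17 be) = 05 97; tag = H(5c 17 f9 76 b0 c0 a5 05 97) = 0493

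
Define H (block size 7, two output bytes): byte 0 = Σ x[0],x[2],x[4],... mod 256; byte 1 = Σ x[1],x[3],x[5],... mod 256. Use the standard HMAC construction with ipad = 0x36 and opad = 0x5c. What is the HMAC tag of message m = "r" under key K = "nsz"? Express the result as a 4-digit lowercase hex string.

Key "nsz" = 6e 73 7a is 3 bytes ≤ B = 7; zero-pad to 7 bytes: K' = 6e 73 7a 00 00 00 00.
K' ⊕ ipad = 58 45 4c 36 36 36 36.  K' ⊕ opad = 32 2f 26 5c 5c 5c 5c.
Inner input = (K'⊕ipad) ∥ m = 58 45 4c 36 36 36 36 ∥ 72.
Inner hash: even-index sum = 272 mod 256 = 16; odd-index sum = 291 mod 256 = 35 → 10 23.
Outer input = (K'⊕opad) ∥ inner = 32 2f 26 5c 5c 5c 5c ∥ 10 23.
Outer hash (tag): even-index sum = 307 mod 256 = 51; odd-index sum = 247 mod 256 = 247 → 33 f7.

33f7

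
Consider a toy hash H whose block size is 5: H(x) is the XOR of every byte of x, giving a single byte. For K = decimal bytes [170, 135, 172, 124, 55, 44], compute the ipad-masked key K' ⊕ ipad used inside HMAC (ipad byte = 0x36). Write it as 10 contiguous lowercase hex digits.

Key decimal bytes [170, 135, 172, 124, 55, 44] = aa 87 ac 7c 37 2c is 6 bytes > B = 5, so hash it first: H(key) = e6, then zero-pad to 5 bytes: K' = e6 00 00 00 00.
XOR each byte with 0x36: e6⊕36=d0, 00⊕36=36, 00⊕36=36, 00⊕36=36, 00⊕36=36.

d036363636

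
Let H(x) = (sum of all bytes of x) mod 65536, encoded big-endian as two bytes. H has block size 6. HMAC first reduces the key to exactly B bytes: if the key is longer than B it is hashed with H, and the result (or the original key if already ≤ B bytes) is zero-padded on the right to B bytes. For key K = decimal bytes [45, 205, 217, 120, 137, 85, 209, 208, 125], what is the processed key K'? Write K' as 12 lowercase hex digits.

|K| = 9 > B = 6, so first hash the key.
H(K): sum = 45+205+217+120+137+85+209+208+125 = 1351 → 05 47.
Zero-pad H(K) = 05 47 to 6 bytes: K' = 05 47 00 00 00 00.

054700000000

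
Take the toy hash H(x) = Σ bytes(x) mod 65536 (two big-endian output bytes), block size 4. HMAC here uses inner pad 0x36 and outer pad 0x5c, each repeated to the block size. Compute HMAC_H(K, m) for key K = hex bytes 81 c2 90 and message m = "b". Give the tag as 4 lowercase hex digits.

038e

Key hex bytes 81 c2 90 is 3 bytes ≤ B = 4; zero-pad to 4 bytes: K' = 81 c2 90 00.
K' ⊕ ipad = b7 f4 a6 36.  K' ⊕ opad = dd 9e cc 5c.
Inner input = (K'⊕ipad) ∥ m = b7 f4 a6 36 ∥ 62.
Inner hash: sum = 183+244+166+54+98 = 745 → 02 e9.
Outer input = (K'⊕opad) ∥ inner = dd 9e cc 5c ∥ 02 e9.
Outer hash (tag): sum = 221+158+204+92+2+233 = 910 → 03 8e.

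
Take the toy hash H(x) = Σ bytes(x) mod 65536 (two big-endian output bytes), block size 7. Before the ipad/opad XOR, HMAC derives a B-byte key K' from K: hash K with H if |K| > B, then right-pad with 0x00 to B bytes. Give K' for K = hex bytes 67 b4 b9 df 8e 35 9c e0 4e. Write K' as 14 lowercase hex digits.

|K| = 9 > B = 7, so first hash the key.
H(K): sum = 103+180+185+223+142+53+156+224+78 = 1344 → 05 40.
Zero-pad H(K) = 05 40 to 7 bytes: K' = 05 40 00 00 00 00 00.

05400000000000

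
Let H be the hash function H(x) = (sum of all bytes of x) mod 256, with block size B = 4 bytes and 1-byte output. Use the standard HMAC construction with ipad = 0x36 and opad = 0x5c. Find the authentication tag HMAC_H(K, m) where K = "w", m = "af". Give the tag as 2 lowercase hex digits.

e9

Key "w" = 77 is 1 byte ≤ B = 4; zero-pad to 4 bytes: K' = 77 00 00 00.
K' ⊕ ipad = 41 36 36 36.  K' ⊕ opad = 2b 5c 5c 5c.
Inner input = (K'⊕ipad) ∥ m = 41 36 36 36 ∥ 61 66.
Inner hash: sum = 65+54+54+54+97+102 = 426; mod 256 = 170 → aa.
Outer input = (K'⊕opad) ∥ inner = 2b 5c 5c 5c ∥ aa.
Outer hash (tag): sum = 43+92+92+92+170 = 489; mod 256 = 233 → e9.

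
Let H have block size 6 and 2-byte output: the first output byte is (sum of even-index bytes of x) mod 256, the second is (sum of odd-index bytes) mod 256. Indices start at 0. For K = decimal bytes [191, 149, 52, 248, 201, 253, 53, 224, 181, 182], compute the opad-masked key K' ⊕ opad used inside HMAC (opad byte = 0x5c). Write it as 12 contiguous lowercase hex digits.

fa7c5c5c5c5c

Key decimal bytes [191, 149, 52, 248, 201, 253, 53, 224, 181, 182] = bf 95 34 f8 c9 fd 35 e0 b5 b6 is 10 bytes > B = 6, so hash it first: H(key) = a6 20, then zero-pad to 6 bytes: K' = a6 20 00 00 00 00.
XOR each byte with 0x5c: a6⊕5c=fa, 20⊕5c=7c, 00⊕5c=5c, 00⊕5c=5c, 00⊕5c=5c, 00⊕5c=5c.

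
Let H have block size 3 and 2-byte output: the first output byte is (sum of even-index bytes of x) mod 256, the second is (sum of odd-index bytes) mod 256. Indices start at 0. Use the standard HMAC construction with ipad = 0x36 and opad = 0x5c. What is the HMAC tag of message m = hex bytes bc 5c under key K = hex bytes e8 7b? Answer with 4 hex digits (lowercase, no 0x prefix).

Key hex bytes e8 7b is 2 bytes ≤ B = 3; zero-pad to 3 bytes: K' = e8 7b 00.
K' ⊕ ipad = de 4d 36.  K' ⊕ opad = b4 27 5c.
Inner input = (K'⊕ipad) ∥ m = de 4d 36 ∥ bc 5c.
Inner hash: even-index sum = 368 mod 256 = 112; odd-index sum = 265 mod 256 = 9 → 70 09.
Outer input = (K'⊕opad) ∥ inner = b4 27 5c ∥ 70 09.
Outer hash (tag): even-index sum = 281 mod 256 = 25; odd-index sum = 151 mod 256 = 151 → 19 97.

1997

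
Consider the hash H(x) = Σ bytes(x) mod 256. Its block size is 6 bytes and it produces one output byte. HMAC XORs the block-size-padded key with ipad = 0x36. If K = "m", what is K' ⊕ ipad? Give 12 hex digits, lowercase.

5b3636363636

Key "m" = 6d is 1 byte ≤ B = 6; zero-pad to 6 bytes: K' = 6d 00 00 00 00 00.
XOR each byte with 0x36: 6d⊕36=5b, 00⊕36=36, 00⊕36=36, 00⊕36=36, 00⊕36=36, 00⊕36=36.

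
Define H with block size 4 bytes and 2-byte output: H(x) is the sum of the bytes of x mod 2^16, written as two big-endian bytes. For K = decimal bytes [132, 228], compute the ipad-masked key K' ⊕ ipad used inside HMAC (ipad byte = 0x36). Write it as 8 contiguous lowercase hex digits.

b2d23636

Key decimal bytes [132, 228] = 84 e4 is 2 bytes ≤ B = 4; zero-pad to 4 bytes: K' = 84 e4 00 00.
XOR each byte with 0x36: 84⊕36=b2, e4⊕36=d2, 00⊕36=36, 00⊕36=36.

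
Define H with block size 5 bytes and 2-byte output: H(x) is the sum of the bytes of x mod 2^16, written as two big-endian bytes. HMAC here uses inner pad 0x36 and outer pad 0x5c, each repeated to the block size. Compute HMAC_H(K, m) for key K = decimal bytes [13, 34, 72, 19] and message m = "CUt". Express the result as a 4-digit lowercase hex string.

01c4

Key decimal bytes [13, 34, 72, 19] = 0d 22 48 13 is 4 bytes ≤ B = 5; zero-pad to 5 bytes: K' = 0d 22 48 13 00.
K' ⊕ ipad = 3b 14 7e 25 36.  K' ⊕ opad = 51 7e 14 4f 5c.
Inner input = (K'⊕ipad) ∥ m = 3b 14 7e 25 36 ∥ 43 55 74.
Inner hash: sum = 59+20+126+37+54+67+85+116 = 564 → 02 34.
Outer input = (K'⊕opad) ∥ inner = 51 7e 14 4f 5c ∥ 02 34.
Outer hash (tag): sum = 81+126+20+79+92+2+52 = 452 → 01 c4.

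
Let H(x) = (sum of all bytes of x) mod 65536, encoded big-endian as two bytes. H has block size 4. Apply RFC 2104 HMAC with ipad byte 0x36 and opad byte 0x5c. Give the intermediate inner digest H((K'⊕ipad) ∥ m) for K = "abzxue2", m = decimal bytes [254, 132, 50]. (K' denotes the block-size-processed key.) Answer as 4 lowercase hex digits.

Key "abzxue2" = 61 62 7a 78 75 65 32 is 7 bytes > B = 4, so hash it first: H(key) = 02 c1, then zero-pad to 4 bytes: K' = 02 c1 00 00.
K' ⊕ ipad = 34 f7 36 36.
Inner input = 34 f7 36 36 ∥ fe 84 32.
Inner hash: sum = 52+247+54+54+254+132+50 = 843 → 03 4b.

034b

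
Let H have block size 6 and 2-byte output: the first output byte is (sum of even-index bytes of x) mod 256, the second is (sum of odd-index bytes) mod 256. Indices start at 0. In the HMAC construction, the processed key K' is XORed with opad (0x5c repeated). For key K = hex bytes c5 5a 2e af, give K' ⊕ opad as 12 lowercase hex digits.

Key hex bytes c5 5a 2e af is 4 bytes ≤ B = 6; zero-pad to 6 bytes: K' = c5 5a 2e af 00 00.
XOR each byte with 0x5c: c5⊕5c=99, 5a⊕5c=06, 2e⊕5c=72, af⊕5c=f3, 00⊕5c=5c, 00⊕5c=5c.

990672f35c5c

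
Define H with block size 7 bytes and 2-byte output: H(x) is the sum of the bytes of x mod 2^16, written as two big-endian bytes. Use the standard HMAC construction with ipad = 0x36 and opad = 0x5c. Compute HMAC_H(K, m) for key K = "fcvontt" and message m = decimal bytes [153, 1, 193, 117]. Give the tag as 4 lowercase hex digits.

Key "fcvontt" = 66 63 76 6f 6e 74 74 is exactly B = 7 bytes: K' = 66 63 76 6f 6e 74 74.
K' ⊕ ipad = 50 55 40 59 58 42 42.  K' ⊕ opad = 3a 3f 2a 33 32 28 28.
Inner input = (K'⊕ipad) ∥ m = 50 55 40 59 58 42 42 ∥ 99 01 c1 75.
Inner hash: sum = 80+85+64+89+88+66+66+153+1+193+117 = 1002 → 03 ea.
Outer input = (K'⊕opad) ∥ inner = 3a 3f 2a 33 32 28 28 ∥ 03 ea.
Outer hash (tag): sum = 58+63+42+51+50+40+40+3+234 = 581 → 02 45.

0245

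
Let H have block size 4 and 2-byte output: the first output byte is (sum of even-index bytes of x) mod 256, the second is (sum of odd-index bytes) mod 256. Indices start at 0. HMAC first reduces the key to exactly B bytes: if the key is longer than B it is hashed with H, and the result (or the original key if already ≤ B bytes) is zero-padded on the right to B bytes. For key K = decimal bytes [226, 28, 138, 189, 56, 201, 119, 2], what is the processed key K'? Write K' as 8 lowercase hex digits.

1ba40000

|K| = 8 > B = 4, so first hash the key.
H(K): even-index sum = 539 mod 256 = 27; odd-index sum = 420 mod 256 = 164 → 1b a4.
Zero-pad H(K) = 1b a4 to 4 bytes: K' = 1b a4 00 00.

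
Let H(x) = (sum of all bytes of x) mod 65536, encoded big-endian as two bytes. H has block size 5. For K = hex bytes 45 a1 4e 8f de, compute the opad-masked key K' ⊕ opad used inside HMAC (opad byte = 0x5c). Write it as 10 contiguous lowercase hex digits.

19fd12d382

Key hex bytes 45 a1 4e 8f de is exactly B = 5 bytes: K' = 45 a1 4e 8f de.
XOR each byte with 0x5c: 45⊕5c=19, a1⊕5c=fd, 4e⊕5c=12, 8f⊕5c=d3, de⊕5c=82.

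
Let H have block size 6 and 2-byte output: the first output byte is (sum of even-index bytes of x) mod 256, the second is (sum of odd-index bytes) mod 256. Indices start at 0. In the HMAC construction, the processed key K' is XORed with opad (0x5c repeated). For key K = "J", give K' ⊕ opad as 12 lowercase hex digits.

Key "J" = 4a is 1 byte ≤ B = 6; zero-pad to 6 bytes: K' = 4a 00 00 00 00 00.
XOR each byte with 0x5c: 4a⊕5c=16, 00⊕5c=5c, 00⊕5c=5c, 00⊕5c=5c, 00⊕5c=5c, 00⊕5c=5c.

165c5c5c5c5c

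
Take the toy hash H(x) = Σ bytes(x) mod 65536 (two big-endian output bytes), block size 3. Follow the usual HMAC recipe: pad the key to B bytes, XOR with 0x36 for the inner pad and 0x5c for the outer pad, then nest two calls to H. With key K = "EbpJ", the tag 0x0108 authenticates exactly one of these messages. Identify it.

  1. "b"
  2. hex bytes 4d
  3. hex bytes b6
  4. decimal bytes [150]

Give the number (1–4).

Key "EbpJ" = 45 62 70 4a is 4 bytes > B = 3, so hash it first: H(key) = 01 61, then zero-pad to 3 bytes: K' = 01 61 00.
K' ⊕ ipad = 37 57 36; K' ⊕ opad = 5d 3d 5c.
m1: inner = H(37 57 36 62) = 01 26; tag = H(5d 3d 5c 01 26) = 011d
m2: inner = H(37 57 36 4d) = 01 11; tag = H(5d 3d 5c 01 11) = 0108 ← matches
m3: inner = H(37 57 36 b6) = 01 7a; tag = H(5d 3d 5c 01 7a) = 0171
m4: inner = H(37 57 36 96) = 01 5a; tag = H(5d 3d 5c 01 5a) = 0151

2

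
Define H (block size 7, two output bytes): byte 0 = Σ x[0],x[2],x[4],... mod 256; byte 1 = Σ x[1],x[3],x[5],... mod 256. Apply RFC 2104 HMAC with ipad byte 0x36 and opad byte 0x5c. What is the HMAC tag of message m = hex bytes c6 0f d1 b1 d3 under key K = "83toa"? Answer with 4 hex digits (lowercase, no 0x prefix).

239b

Key "83toa" = 38 33 74 6f 61 is 5 bytes ≤ B = 7; zero-pad to 7 bytes: K' = 38 33 74 6f 61 00 00.
K' ⊕ ipad = 0e 05 42 59 57 36 36.  K' ⊕ opad = 64 6f 28 33 3d 5c 5c.
Inner input = (K'⊕ipad) ∥ m = 0e 05 42 59 57 36 36 ∥ c6 0f d1 b1 d3.
Inner hash: even-index sum = 413 mod 256 = 157; odd-index sum = 766 mod 256 = 254 → 9d fe.
Outer input = (K'⊕opad) ∥ inner = 64 6f 28 33 3d 5c 5c ∥ 9d fe.
Outer hash (tag): even-index sum = 547 mod 256 = 35; odd-index sum = 411 mod 256 = 155 → 23 9b.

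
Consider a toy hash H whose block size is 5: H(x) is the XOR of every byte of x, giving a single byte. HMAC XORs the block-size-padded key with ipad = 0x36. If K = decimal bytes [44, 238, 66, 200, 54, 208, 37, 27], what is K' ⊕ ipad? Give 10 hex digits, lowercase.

Key decimal bytes [44, 238, 66, 200, 54, 208, 37, 27] = 2c ee 42 c8 36 d0 25 1b is 8 bytes > B = 5, so hash it first: H(key) = 90, then zero-pad to 5 bytes: K' = 90 00 00 00 00.
XOR each byte with 0x36: 90⊕36=a6, 00⊕36=36, 00⊕36=36, 00⊕36=36, 00⊕36=36.

a636363636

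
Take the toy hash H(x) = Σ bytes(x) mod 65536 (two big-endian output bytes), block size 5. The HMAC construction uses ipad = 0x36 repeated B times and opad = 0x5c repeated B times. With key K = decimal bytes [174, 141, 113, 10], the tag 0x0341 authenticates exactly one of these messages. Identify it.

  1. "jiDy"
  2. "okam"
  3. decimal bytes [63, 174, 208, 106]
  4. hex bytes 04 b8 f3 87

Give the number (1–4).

Key decimal bytes [174, 141, 113, 10] = ae 8d 71 0a is 4 bytes ≤ B = 5; zero-pad to 5 bytes: K' = ae 8d 71 0a 00.
K' ⊕ ipad = 98 bb 47 3c 36; K' ⊕ opad = f2 d1 2d 56 5c.
m1: inner = H(98 bb 47 3c 36 6a 69 44 79) = 03 9c; tag = H(f2 d1 2d 56 5c 03 9c) = 0341 ← matches
m2: inner = H(98 bb 47 3c 36 6f 6b 61 6d) = 03 b4; tag = H(f2 d1 2d 56 5c 03 b4) = 0359
m3: inner = H(98 bb 47 3c 36 3f ae d0 6a) = 04 33; tag = H(f2 d1 2d 56 5c 04 33) = 02d9
m4: inner = H(98 bb 47 3c 36 04 b8 f3 87) = 04 42; tag = H(f2 d1 2d 56 5c 04 42) = 02e8

1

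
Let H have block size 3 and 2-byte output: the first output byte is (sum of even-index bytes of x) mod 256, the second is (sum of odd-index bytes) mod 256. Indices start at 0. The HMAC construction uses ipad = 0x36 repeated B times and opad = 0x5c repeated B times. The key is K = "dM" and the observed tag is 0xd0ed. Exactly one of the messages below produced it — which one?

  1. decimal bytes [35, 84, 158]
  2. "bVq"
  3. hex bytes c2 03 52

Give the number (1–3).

1

Key "dM" = 64 4d is 2 bytes ≤ B = 3; zero-pad to 3 bytes: K' = 64 4d 00.
K' ⊕ ipad = 52 7b 36; K' ⊕ opad = 38 11 5c.
m1: inner = H(52 7b 36 23 54 9e) = dc 3c; tag = H(38 11 5c dc 3c) = d0ed ← matches
m2: inner = H(52 7b 36 62 56 71) = de 4e; tag = H(38 11 5c de 4e) = e2ef
m3: inner = H(52 7b 36 c2 03 52) = 8b 8f; tag = H(38 11 5c 8b 8f) = 239c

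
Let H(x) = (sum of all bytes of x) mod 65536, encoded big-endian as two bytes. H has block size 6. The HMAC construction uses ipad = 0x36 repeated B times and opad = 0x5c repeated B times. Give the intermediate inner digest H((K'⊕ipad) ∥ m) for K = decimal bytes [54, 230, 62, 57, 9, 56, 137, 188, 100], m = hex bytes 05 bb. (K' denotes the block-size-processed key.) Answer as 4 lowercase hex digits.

0218

Key decimal bytes [54, 230, 62, 57, 9, 56, 137, 188, 100] = 36 e6 3e 39 09 38 89 bc 64 is 9 bytes > B = 6, so hash it first: H(key) = 03 7d, then zero-pad to 6 bytes: K' = 03 7d 00 00 00 00.
K' ⊕ ipad = 35 4b 36 36 36 36.
Inner input = 35 4b 36 36 36 36 ∥ 05 bb.
Inner hash: sum = 53+75+54+54+54+54+5+187 = 536 → 02 18.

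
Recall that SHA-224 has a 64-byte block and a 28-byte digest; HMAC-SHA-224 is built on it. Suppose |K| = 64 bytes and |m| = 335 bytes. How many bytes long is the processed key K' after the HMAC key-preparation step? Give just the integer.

Key is 64 ≤ 64 bytes, zero-padded: |K'| = 64.

64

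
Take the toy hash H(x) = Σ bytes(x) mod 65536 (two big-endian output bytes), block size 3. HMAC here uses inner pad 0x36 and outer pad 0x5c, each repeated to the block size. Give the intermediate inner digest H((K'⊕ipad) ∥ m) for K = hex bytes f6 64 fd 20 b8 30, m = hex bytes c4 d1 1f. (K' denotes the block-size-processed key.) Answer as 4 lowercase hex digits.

Key hex bytes f6 64 fd 20 b8 30 is 6 bytes > B = 3, so hash it first: H(key) = 03 5f, then zero-pad to 3 bytes: K' = 03 5f 00.
K' ⊕ ipad = 35 69 36.
Inner input = 35 69 36 ∥ c4 d1 1f.
Inner hash: sum = 53+105+54+196+209+31 = 648 → 02 88.

0288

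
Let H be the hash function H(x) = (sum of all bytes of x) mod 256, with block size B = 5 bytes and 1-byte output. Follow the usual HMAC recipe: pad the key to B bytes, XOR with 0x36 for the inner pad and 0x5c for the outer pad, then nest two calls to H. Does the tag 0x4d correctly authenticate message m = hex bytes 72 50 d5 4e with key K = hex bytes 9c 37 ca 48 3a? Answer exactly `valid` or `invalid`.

invalid

Key hex bytes 9c 37 ca 48 3a is exactly B = 5 bytes: K' = 9c 37 ca 48 3a.
K' ⊕ ipad = aa 01 fc 7e 0c; K' ⊕ opad = c0 6b 96 14 66.
Inner hash: sum = 170+1+252+126+12+114+80+213+78 = 1046; mod 256 = 22 → 16.
Outer hash (recomputed tag): sum = 192+107+150+20+102+22 = 593; mod 256 = 81 → 51.
Recomputed tag = 51; claimed = 4d → mismatch.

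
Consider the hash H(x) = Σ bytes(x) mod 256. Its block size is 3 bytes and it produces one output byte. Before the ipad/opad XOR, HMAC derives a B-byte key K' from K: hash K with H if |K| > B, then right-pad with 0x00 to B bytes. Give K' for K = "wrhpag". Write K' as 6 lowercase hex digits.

890000

|K| = 6 > B = 3, so first hash the key.
H(K): sum = 119+114+104+112+97+103 = 649; mod 256 = 137 → 89.
Zero-pad H(K) = 89 to 3 bytes: K' = 89 00 00.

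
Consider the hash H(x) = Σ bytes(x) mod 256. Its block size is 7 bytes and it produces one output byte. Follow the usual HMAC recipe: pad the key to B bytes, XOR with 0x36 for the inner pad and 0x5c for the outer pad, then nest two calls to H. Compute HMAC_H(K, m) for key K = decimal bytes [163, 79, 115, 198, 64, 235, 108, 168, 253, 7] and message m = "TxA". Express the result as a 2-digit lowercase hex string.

Key decimal bytes [163, 79, 115, 198, 64, 235, 108, 168, 253, 7] = a3 4f 73 c6 40 eb 6c a8 fd 07 is 10 bytes > B = 7, so hash it first: H(key) = 6e, then zero-pad to 7 bytes: K' = 6e 00 00 00 00 00 00.
K' ⊕ ipad = 58 36 36 36 36 36 36.  K' ⊕ opad = 32 5c 5c 5c 5c 5c 5c.
Inner input = (K'⊕ipad) ∥ m = 58 36 36 36 36 36 36 ∥ 54 78 41.
Inner hash: sum = 88+54+54+54+54+54+54+84+120+65 = 681; mod 256 = 169 → a9.
Outer input = (K'⊕opad) ∥ inner = 32 5c 5c 5c 5c 5c 5c ∥ a9.
Outer hash (tag): sum = 50+92+92+92+92+92+92+169 = 771; mod 256 = 3 → 03.

03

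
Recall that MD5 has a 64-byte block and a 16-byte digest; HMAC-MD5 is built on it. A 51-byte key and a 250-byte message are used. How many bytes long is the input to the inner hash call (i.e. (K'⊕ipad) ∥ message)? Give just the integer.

314

Key is 51 ≤ 64 bytes, zero-padded: |K'| = 64.
Inner input = (K'⊕ipad) ∥ m → 64 + 250 = 314 bytes.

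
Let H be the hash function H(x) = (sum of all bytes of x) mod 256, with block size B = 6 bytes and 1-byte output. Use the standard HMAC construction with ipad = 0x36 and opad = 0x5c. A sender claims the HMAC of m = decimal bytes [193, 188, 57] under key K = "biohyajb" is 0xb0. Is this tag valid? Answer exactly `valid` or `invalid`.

Key "biohyajb" = 62 69 6f 68 79 61 6a 62 is 8 bytes > B = 6, so hash it first: H(key) = 48, then zero-pad to 6 bytes: K' = 48 00 00 00 00 00.
K' ⊕ ipad = 7e 36 36 36 36 36; K' ⊕ opad = 14 5c 5c 5c 5c 5c.
Inner hash: sum = 126+54+54+54+54+54+193+188+57 = 834; mod 256 = 66 → 42.
Outer hash (recomputed tag): sum = 20+92+92+92+92+92+66 = 546; mod 256 = 34 → 22.
Recomputed tag = 22; claimed = b0 → mismatch.

invalid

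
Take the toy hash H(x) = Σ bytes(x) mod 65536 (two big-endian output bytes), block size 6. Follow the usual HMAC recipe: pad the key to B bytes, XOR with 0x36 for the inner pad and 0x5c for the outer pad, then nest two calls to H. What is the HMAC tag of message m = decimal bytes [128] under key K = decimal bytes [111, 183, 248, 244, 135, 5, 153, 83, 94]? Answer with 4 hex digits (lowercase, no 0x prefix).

02e6

Key decimal bytes [111, 183, 248, 244, 135, 5, 153, 83, 94] = 6f b7 f8 f4 87 05 99 53 5e is 9 bytes > B = 6, so hash it first: H(key) = 04 e8, then zero-pad to 6 bytes: K' = 04 e8 00 00 00 00.
K' ⊕ ipad = 32 de 36 36 36 36.  K' ⊕ opad = 58 b4 5c 5c 5c 5c.
Inner input = (K'⊕ipad) ∥ m = 32 de 36 36 36 36 ∥ 80.
Inner hash: sum = 50+222+54+54+54+54+128 = 616 → 02 68.
Outer input = (K'⊕opad) ∥ inner = 58 b4 5c 5c 5c 5c ∥ 02 68.
Outer hash (tag): sum = 88+180+92+92+92+92+2+104 = 742 → 02 e6.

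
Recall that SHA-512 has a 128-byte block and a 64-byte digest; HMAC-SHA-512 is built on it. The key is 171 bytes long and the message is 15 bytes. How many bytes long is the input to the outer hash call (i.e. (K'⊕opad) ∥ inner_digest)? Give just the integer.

192

Key is 171 > 128 bytes, so it is hashed to 64 bytes then zero-padded to 128: |K'| = 128.
Outer input = (K'⊕opad) ∥ H(inner) → 128 + 64 = 192 bytes.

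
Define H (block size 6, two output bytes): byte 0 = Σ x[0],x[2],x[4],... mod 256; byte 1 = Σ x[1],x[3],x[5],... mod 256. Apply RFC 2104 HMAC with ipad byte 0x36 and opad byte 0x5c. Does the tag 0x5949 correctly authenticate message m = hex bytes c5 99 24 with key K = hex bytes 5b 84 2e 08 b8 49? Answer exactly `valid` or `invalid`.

Key hex bytes 5b 84 2e 08 b8 49 is exactly B = 6 bytes: K' = 5b 84 2e 08 b8 49.
K' ⊕ ipad = 6d b2 18 3e 8e 7f; K' ⊕ opad = 07 d8 72 54 e4 15.
Inner hash: even-index sum = 508 mod 256 = 252; odd-index sum = 520 mod 256 = 8 → fc 08.
Outer hash (recomputed tag): even-index sum = 601 mod 256 = 89; odd-index sum = 329 mod 256 = 73 → 59 49.
Recomputed tag = 5949; claimed = 5949 → match.

valid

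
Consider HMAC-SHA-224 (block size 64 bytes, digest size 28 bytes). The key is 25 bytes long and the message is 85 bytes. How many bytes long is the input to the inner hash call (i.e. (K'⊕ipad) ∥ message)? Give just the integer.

149

Key is 25 ≤ 64 bytes, zero-padded: |K'| = 64.
Inner input = (K'⊕ipad) ∥ m → 64 + 85 = 149 bytes.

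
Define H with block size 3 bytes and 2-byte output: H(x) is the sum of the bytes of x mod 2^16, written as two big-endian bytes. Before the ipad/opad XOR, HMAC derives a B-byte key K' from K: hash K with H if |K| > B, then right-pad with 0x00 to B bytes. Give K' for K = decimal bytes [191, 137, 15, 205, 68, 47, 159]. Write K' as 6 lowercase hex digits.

033600

|K| = 7 > B = 3, so first hash the key.
H(K): sum = 191+137+15+205+68+47+159 = 822 → 03 36.
Zero-pad H(K) = 03 36 to 3 bytes: K' = 03 36 00.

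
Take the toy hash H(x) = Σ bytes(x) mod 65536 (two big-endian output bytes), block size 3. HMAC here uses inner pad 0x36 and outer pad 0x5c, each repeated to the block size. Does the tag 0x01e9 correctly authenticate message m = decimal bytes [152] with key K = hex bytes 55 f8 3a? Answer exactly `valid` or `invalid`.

valid

Key hex bytes 55 f8 3a is exactly B = 3 bytes: K' = 55 f8 3a.
K' ⊕ ipad = 63 ce 0c; K' ⊕ opad = 09 a4 66.
Inner hash: sum = 99+206+12+152 = 469 → 01 d5.
Outer hash (recomputed tag): sum = 9+164+102+1+213 = 489 → 01 e9.
Recomputed tag = 01e9; claimed = 01e9 → match.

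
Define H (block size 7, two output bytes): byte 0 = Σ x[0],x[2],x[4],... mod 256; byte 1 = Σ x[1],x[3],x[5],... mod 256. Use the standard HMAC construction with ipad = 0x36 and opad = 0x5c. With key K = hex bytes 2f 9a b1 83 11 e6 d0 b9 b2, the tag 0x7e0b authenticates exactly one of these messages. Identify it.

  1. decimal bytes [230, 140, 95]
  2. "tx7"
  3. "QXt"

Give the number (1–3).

Key hex bytes 2f 9a b1 83 11 e6 d0 b9 b2 is 9 bytes > B = 7, so hash it first: H(key) = 73 bc, then zero-pad to 7 bytes: K' = 73 bc 00 00 00 00 00.
K' ⊕ ipad = 45 8a 36 36 36 36 36; K' ⊕ opad = 2f e0 5c 5c 5c 5c 5c.
m1: inner = H(45 8a 36 36 36 36 36 e6 8c 5f) = 73 3b; tag = H(2f e0 5c 5c 5c 5c 5c 73 3b) = 7e0b ← matches
m2: inner = H(45 8a 36 36 36 36 36 74 78 37) = 5f a1; tag = H(2f e0 5c 5c 5c 5c 5c 5f a1) = e4f7
m3: inner = H(45 8a 36 36 36 36 36 51 58 74) = 3f bb; tag = H(2f e0 5c 5c 5c 5c 5c 3f bb) = fed7

1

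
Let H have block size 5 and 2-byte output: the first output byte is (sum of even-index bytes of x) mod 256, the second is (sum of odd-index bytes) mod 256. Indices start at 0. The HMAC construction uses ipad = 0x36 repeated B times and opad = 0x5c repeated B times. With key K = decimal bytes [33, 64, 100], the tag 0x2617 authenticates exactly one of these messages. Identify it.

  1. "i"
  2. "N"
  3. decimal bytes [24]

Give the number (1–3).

Key decimal bytes [33, 64, 100] = 21 40 64 is 3 bytes ≤ B = 5; zero-pad to 5 bytes: K' = 21 40 64 00 00.
K' ⊕ ipad = 17 76 52 36 36; K' ⊕ opad = 7d 1c 38 5c 5c.
m1: inner = H(17 76 52 36 36 69) = 9f 15; tag = H(7d 1c 38 5c 5c 9f 15) = 2617 ← matches
m2: inner = H(17 76 52 36 36 4e) = 9f fa; tag = H(7d 1c 38 5c 5c 9f fa) = 0b17
m3: inner = H(17 76 52 36 36 18) = 9f c4; tag = H(7d 1c 38 5c 5c 9f c4) = d517

1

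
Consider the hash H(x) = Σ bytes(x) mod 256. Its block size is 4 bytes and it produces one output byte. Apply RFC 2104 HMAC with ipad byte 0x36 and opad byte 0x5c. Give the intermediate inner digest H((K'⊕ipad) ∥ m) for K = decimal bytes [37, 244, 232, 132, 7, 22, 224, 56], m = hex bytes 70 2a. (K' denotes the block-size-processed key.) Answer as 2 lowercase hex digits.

c8

Key decimal bytes [37, 244, 232, 132, 7, 22, 224, 56] = 25 f4 e8 84 07 16 e0 38 is 8 bytes > B = 4, so hash it first: H(key) = ba, then zero-pad to 4 bytes: K' = ba 00 00 00.
K' ⊕ ipad = 8c 36 36 36.
Inner input = 8c 36 36 36 ∥ 70 2a.
Inner hash: sum = 140+54+54+54+112+42 = 456; mod 256 = 200 → c8.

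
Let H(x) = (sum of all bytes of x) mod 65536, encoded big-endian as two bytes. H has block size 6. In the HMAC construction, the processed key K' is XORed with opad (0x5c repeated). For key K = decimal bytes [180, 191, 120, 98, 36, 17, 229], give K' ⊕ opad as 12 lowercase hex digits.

5f3b5c5c5c5c

Key decimal bytes [180, 191, 120, 98, 36, 17, 229] = b4 bf 78 62 24 11 e5 is 7 bytes > B = 6, so hash it first: H(key) = 03 67, then zero-pad to 6 bytes: K' = 03 67 00 00 00 00.
XOR each byte with 0x5c: 03⊕5c=5f, 67⊕5c=3b, 00⊕5c=5c, 00⊕5c=5c, 00⊕5c=5c, 00⊕5c=5c.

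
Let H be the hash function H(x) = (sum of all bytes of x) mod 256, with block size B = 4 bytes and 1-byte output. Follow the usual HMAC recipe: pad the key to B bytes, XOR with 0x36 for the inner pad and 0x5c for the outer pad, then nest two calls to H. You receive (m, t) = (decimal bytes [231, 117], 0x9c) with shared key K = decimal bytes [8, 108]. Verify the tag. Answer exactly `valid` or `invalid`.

Key decimal bytes [8, 108] = 08 6c is 2 bytes ≤ B = 4; zero-pad to 4 bytes: K' = 08 6c 00 00.
K' ⊕ ipad = 3e 5a 36 36; K' ⊕ opad = 54 30 5c 5c.
Inner hash: sum = 62+90+54+54+231+117 = 608; mod 256 = 96 → 60.
Outer hash (recomputed tag): sum = 84+48+92+92+96 = 412; mod 256 = 156 → 9c.
Recomputed tag = 9c; claimed = 9c → match.

valid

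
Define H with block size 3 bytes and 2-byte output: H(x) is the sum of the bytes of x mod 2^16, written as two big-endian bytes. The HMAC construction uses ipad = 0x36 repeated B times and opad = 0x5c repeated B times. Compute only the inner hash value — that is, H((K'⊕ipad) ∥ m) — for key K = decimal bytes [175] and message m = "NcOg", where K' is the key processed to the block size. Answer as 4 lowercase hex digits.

026c

Key decimal bytes [175] = af is 1 byte ≤ B = 3; zero-pad to 3 bytes: K' = af 00 00.
K' ⊕ ipad = 99 36 36.
Inner input = 99 36 36 ∥ 4e 63 4f 67.
Inner hash: sum = 153+54+54+78+99+79+103 = 620 → 02 6c.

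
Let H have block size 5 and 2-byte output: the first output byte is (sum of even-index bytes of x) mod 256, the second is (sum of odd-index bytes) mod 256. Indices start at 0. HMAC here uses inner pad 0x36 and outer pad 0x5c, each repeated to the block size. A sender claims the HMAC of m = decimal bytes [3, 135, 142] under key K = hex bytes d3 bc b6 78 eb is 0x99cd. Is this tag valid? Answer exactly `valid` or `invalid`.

valid

Key hex bytes d3 bc b6 78 eb is exactly B = 5 bytes: K' = d3 bc b6 78 eb.
K' ⊕ ipad = e5 8a 80 4e dd; K' ⊕ opad = 8f e0 ea 24 b7.
Inner hash: even-index sum = 713 mod 256 = 201; odd-index sum = 361 mod 256 = 105 → c9 69.
Outer hash (recomputed tag): even-index sum = 665 mod 256 = 153; odd-index sum = 461 mod 256 = 205 → 99 cd.
Recomputed tag = 99cd; claimed = 99cd → match.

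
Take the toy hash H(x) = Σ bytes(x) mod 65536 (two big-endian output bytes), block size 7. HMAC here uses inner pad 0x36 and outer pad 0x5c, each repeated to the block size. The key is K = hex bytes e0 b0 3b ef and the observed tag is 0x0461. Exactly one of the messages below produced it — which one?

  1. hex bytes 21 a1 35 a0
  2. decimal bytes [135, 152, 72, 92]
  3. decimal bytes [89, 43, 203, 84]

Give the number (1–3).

3

Key hex bytes e0 b0 3b ef is 4 bytes ≤ B = 7; zero-pad to 7 bytes: K' = e0 b0 3b ef 00 00 00.
K' ⊕ ipad = d6 86 0d d9 36 36 36; K' ⊕ opad = bc ec 67 b3 5c 5c 5c.
m1: inner = H(d6 86 0d d9 36 36 36 21 a1 35 a0) = 04 7b; tag = H(bc ec 67 b3 5c 5c 5c 04 7b) = 0455
m2: inner = H(d6 86 0d d9 36 36 36 87 98 48 5c) = 04 a7; tag = H(bc ec 67 b3 5c 5c 5c 04 a7) = 0481
m3: inner = H(d6 86 0d d9 36 36 36 59 2b cb 54) = 04 87; tag = H(bc ec 67 b3 5c 5c 5c 04 87) = 0461 ← matches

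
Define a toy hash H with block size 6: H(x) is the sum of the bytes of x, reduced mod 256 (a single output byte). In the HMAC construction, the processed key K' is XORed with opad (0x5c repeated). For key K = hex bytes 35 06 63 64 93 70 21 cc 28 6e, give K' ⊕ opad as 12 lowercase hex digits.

Key hex bytes 35 06 63 64 93 70 21 cc 28 6e is 10 bytes > B = 6, so hash it first: H(key) = 88, then zero-pad to 6 bytes: K' = 88 00 00 00 00 00.
XOR each byte with 0x5c: 88⊕5c=d4, 00⊕5c=5c, 00⊕5c=5c, 00⊕5c=5c, 00⊕5c=5c, 00⊕5c=5c.

d45c5c5c5c5c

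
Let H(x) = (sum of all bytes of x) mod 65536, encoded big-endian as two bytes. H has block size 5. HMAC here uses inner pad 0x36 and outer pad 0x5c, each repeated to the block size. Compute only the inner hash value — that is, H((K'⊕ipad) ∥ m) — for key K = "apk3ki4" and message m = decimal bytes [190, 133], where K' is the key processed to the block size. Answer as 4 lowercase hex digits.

Key "apk3ki4" = 61 70 6b 33 6b 69 34 is 7 bytes > B = 5, so hash it first: H(key) = 02 77, then zero-pad to 5 bytes: K' = 02 77 00 00 00.
K' ⊕ ipad = 34 41 36 36 36.
Inner input = 34 41 36 36 36 ∥ be 85.
Inner hash: sum = 52+65+54+54+54+190+133 = 602 → 02 5a.

025a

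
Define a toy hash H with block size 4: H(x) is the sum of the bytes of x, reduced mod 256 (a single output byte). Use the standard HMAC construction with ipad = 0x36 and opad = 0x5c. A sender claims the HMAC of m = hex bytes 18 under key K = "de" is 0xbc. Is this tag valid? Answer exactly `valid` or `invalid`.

Key "de" = 64 65 is 2 bytes ≤ B = 4; zero-pad to 4 bytes: K' = 64 65 00 00.
K' ⊕ ipad = 52 53 36 36; K' ⊕ opad = 38 39 5c 5c.
Inner hash: sum = 82+83+54+54+24 = 297; mod 256 = 41 → 29.
Outer hash (recomputed tag): sum = 56+57+92+92+41 = 338; mod 256 = 82 → 52.
Recomputed tag = 52; claimed = bc → mismatch.

invalid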